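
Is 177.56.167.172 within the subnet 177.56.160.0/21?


Subnet network: 177.56.160.0
Test IP AND mask: 177.56.160.0
Yes, 177.56.167.172 is in 177.56.160.0/21


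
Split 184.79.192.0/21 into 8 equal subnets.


New prefix = 21 + 3 = 24
Each subnet has 256 addresses
  184.79.192.0/24
  184.79.193.0/24
  184.79.194.0/24
  184.79.195.0/24
  184.79.196.0/24
  184.79.197.0/24
  184.79.198.0/24
  184.79.199.0/24
Subnets: 184.79.192.0/24, 184.79.193.0/24, 184.79.194.0/24, 184.79.195.0/24, 184.79.196.0/24, 184.79.197.0/24, 184.79.198.0/24, 184.79.199.0/24


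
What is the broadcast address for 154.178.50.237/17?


Network: 154.178.0.0/17
Host bits = 15
Set all host bits to 1:
Broadcast: 154.178.127.255


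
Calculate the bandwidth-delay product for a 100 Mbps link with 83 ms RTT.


BDP = bandwidth * RTT
= 100 Mbps * 83 ms
= 100 * 1e6 * 83 / 1000 bits
= 8300000 bits
= 1037500 bytes
= 1013.1836 KB
BDP = 8300000 bits (1037500 bytes)


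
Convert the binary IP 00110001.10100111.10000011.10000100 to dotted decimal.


00110001 = 49
10100111 = 167
10000011 = 131
10000100 = 132
IP: 49.167.131.132


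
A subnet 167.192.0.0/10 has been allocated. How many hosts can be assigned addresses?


Host bits = 32 - 10 = 22
Total addresses = 2^22 = 4194304
Usable = total - 2 (network and broadcast)
Usable hosts: 4194302


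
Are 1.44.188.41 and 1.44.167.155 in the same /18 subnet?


Mask: 255.255.192.0
1.44.188.41 AND mask = 1.44.128.0
1.44.167.155 AND mask = 1.44.128.0
Yes, same subnet (1.44.128.0)


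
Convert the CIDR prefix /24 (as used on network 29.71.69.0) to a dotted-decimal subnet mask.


/24 means 24 network bits, 8 host bits
Binary: 11111111111111111111111100000000
Mask: 255.255.255.0


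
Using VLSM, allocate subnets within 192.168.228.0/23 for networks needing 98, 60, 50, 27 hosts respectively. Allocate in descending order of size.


98 hosts -> /25 (126 usable): 192.168.228.0/25
60 hosts -> /26 (62 usable): 192.168.228.128/26
50 hosts -> /26 (62 usable): 192.168.228.192/26
27 hosts -> /27 (30 usable): 192.168.229.0/27
Allocation: 192.168.228.0/25 (98 hosts, 126 usable); 192.168.228.128/26 (60 hosts, 62 usable); 192.168.228.192/26 (50 hosts, 62 usable); 192.168.229.0/27 (27 hosts, 30 usable)


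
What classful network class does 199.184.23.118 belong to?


First octet: 199
Binary: 11000111
110xxxxx -> Class C (192-223)
Class C, default mask 255.255.255.0 (/24)


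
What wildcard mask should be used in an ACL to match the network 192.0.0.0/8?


Subnet mask: 255.0.0.0
Wildcard = 255.255.255.255 - subnet mask
255 - 255 = 0
255 - 0 = 255
255 - 0 = 255
255 - 0 = 255
Wildcard: 0.255.255.255


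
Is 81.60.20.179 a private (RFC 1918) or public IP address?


RFC 1918 private ranges:
  10.0.0.0/8 (10.0.0.0 - 10.255.255.255)
  172.16.0.0/12 (172.16.0.0 - 172.31.255.255)
  192.168.0.0/16 (192.168.0.0 - 192.168.255.255)
Public (not in any RFC 1918 range)


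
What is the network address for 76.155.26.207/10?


IP:   01001100.10011011.00011010.11001111
Mask: 11111111.11000000.00000000.00000000
AND operation:
Net:  01001100.10000000.00000000.00000000
Network: 76.128.0.0/10


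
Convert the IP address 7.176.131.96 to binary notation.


7 = 00000111
176 = 10110000
131 = 10000011
96 = 01100000
Binary: 00000111.10110000.10000011.01100000


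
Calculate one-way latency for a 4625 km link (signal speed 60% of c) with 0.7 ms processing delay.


Speed = 0.6 * 3e5 km/s = 180000 km/s
Propagation delay = 4625 / 180000 = 0.0257 s = 25.6944 ms
Processing delay = 0.7 ms
Total one-way latency = 26.3944 ms


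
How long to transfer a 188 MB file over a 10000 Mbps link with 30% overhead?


Effective throughput = 10000 * (1 - 30/100) = 7000 Mbps
File size in Mb = 188 * 8 = 1504 Mb
Time = 1504 / 7000
Time = 0.2149 seconds


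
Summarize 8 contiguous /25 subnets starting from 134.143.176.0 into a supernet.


Original prefix: /25
Number of subnets: 8 = 2^3
New prefix = 25 - 3 = 22
Supernet: 134.143.176.0/22


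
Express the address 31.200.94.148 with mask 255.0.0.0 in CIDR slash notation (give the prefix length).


Binary: 11111111.00000000.00000000.00000000
Count leading 1s
Prefix: /8


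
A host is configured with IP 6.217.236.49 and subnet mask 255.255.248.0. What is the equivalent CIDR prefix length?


Binary: 11111111.11111111.11111000.00000000
Count leading 1s
Prefix: /21


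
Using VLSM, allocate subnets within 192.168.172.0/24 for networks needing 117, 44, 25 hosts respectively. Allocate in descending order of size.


117 hosts -> /25 (126 usable): 192.168.172.0/25
44 hosts -> /26 (62 usable): 192.168.172.128/26
25 hosts -> /27 (30 usable): 192.168.172.192/27
Allocation: 192.168.172.0/25 (117 hosts, 126 usable); 192.168.172.128/26 (44 hosts, 62 usable); 192.168.172.192/27 (25 hosts, 30 usable)


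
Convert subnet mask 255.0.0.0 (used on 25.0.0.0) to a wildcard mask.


Subnet mask: 255.0.0.0
Wildcard = 255.255.255.255 - subnet mask
255 - 255 = 0
255 - 0 = 255
255 - 0 = 255
255 - 0 = 255
Wildcard: 0.255.255.255


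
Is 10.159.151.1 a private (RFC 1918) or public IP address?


RFC 1918 private ranges:
  10.0.0.0/8 (10.0.0.0 - 10.255.255.255)
  172.16.0.0/12 (172.16.0.0 - 172.31.255.255)
  192.168.0.0/16 (192.168.0.0 - 192.168.255.255)
Private (in 10.0.0.0/8)


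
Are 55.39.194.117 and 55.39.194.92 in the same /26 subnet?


Mask: 255.255.255.192
55.39.194.117 AND mask = 55.39.194.64
55.39.194.92 AND mask = 55.39.194.64
Yes, same subnet (55.39.194.64)


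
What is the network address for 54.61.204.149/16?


IP:   00110110.00111101.11001100.10010101
Mask: 11111111.11111111.00000000.00000000
AND operation:
Net:  00110110.00111101.00000000.00000000
Network: 54.61.0.0/16


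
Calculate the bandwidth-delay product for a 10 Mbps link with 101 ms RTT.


BDP = bandwidth * RTT
= 10 Mbps * 101 ms
= 10 * 1e6 * 101 / 1000 bits
= 1010000 bits
= 126250 bytes
= 123.291 KB
BDP = 1010000 bits (126250 bytes)


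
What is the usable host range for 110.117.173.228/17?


Network: 110.117.128.0
Broadcast: 110.117.255.255
First usable = network + 1
Last usable = broadcast - 1
Range: 110.117.128.1 to 110.117.255.254


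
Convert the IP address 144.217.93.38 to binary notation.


144 = 10010000
217 = 11011001
93 = 01011101
38 = 00100110
Binary: 10010000.11011001.01011101.00100110


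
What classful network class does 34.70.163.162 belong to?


First octet: 34
Binary: 00100010
0xxxxxxx -> Class A (1-126)
Class A, default mask 255.0.0.0 (/8)


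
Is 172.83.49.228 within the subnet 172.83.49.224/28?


Subnet network: 172.83.49.224
Test IP AND mask: 172.83.49.224
Yes, 172.83.49.228 is in 172.83.49.224/28


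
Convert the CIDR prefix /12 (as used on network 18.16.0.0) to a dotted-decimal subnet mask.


/12 means 12 network bits, 20 host bits
Binary: 11111111111100000000000000000000
Mask: 255.240.0.0


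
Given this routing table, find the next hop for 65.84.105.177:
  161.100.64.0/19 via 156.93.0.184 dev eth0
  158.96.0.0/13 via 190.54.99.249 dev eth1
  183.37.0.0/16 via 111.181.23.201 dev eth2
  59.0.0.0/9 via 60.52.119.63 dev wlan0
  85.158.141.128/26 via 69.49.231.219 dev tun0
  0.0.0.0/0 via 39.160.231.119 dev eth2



Longest prefix match for 65.84.105.177:
  /19 161.100.64.0: no
  /13 158.96.0.0: no
  /16 183.37.0.0: no
  /9 59.0.0.0: no
  /26 85.158.141.128: no
  /0 0.0.0.0: MATCH
Selected: next-hop 39.160.231.119 via eth2 (matched /0)


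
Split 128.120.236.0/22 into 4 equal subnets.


New prefix = 22 + 2 = 24
Each subnet has 256 addresses
  128.120.236.0/24
  128.120.237.0/24
  128.120.238.0/24
  128.120.239.0/24
Subnets: 128.120.236.0/24, 128.120.237.0/24, 128.120.238.0/24, 128.120.239.0/24


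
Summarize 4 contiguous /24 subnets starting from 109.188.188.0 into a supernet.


Original prefix: /24
Number of subnets: 4 = 2^2
New prefix = 24 - 2 = 22
Supernet: 109.188.188.0/22


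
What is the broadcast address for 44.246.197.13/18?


Network: 44.246.192.0/18
Host bits = 14
Set all host bits to 1:
Broadcast: 44.246.255.255


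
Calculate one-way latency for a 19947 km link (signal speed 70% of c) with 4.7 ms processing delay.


Speed = 0.7 * 3e5 km/s = 210000 km/s
Propagation delay = 19947 / 210000 = 0.095 s = 94.9857 ms
Processing delay = 4.7 ms
Total one-way latency = 99.6857 ms


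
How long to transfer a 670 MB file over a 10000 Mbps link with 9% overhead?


Effective throughput = 10000 * (1 - 9/100) = 9100 Mbps
File size in Mb = 670 * 8 = 5360 Mb
Time = 5360 / 9100
Time = 0.589 seconds


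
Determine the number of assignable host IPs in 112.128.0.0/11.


Host bits = 32 - 11 = 21
Total addresses = 2^21 = 2097152
Usable = total - 2 (network and broadcast)
Usable hosts: 2097150


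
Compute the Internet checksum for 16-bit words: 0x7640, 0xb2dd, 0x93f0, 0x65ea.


Sum all words (with carry folding):
+ 0x7640 = 0x7640
+ 0xb2dd = 0x291e
+ 0x93f0 = 0xbd0e
+ 0x65ea = 0x22f9
One's complement: ~0x22f9
Checksum = 0xdd06


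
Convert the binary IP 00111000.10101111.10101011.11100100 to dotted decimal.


00111000 = 56
10101111 = 175
10101011 = 171
11100100 = 228
IP: 56.175.171.228


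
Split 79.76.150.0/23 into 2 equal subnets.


New prefix = 23 + 1 = 24
Each subnet has 256 addresses
  79.76.150.0/24
  79.76.151.0/24
Subnets: 79.76.150.0/24, 79.76.151.0/24


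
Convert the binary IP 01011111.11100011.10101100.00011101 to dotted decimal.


01011111 = 95
11100011 = 227
10101100 = 172
00011101 = 29
IP: 95.227.172.29


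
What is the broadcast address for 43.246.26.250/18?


Network: 43.246.0.0/18
Host bits = 14
Set all host bits to 1:
Broadcast: 43.246.63.255


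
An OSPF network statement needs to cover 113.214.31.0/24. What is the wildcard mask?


Subnet mask: 255.255.255.0
Wildcard = 255.255.255.255 - subnet mask
255 - 255 = 0
255 - 255 = 0
255 - 255 = 0
255 - 0 = 255
Wildcard: 0.0.0.255


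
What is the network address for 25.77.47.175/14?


IP:   00011001.01001101.00101111.10101111
Mask: 11111111.11111100.00000000.00000000
AND operation:
Net:  00011001.01001100.00000000.00000000
Network: 25.76.0.0/14


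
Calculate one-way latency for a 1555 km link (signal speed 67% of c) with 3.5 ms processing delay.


Speed = 0.67 * 3e5 km/s = 201000 km/s
Propagation delay = 1555 / 201000 = 0.0077 s = 7.7363 ms
Processing delay = 3.5 ms
Total one-way latency = 11.2363 ms


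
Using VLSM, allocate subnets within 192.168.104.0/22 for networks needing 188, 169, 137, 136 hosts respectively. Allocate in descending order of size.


188 hosts -> /24 (254 usable): 192.168.104.0/24
169 hosts -> /24 (254 usable): 192.168.105.0/24
137 hosts -> /24 (254 usable): 192.168.106.0/24
136 hosts -> /24 (254 usable): 192.168.107.0/24
Allocation: 192.168.104.0/24 (188 hosts, 254 usable); 192.168.105.0/24 (169 hosts, 254 usable); 192.168.106.0/24 (137 hosts, 254 usable); 192.168.107.0/24 (136 hosts, 254 usable)


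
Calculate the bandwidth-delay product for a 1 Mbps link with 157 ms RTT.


BDP = bandwidth * RTT
= 1 Mbps * 157 ms
= 1 * 1e6 * 157 / 1000 bits
= 157000 bits
= 19625 bytes
= 19.165 KB
BDP = 157000 bits (19625 bytes)


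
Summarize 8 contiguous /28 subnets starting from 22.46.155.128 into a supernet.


Original prefix: /28
Number of subnets: 8 = 2^3
New prefix = 28 - 3 = 25
Supernet: 22.46.155.128/25


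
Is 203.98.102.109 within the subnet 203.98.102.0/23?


Subnet network: 203.98.102.0
Test IP AND mask: 203.98.102.0
Yes, 203.98.102.109 is in 203.98.102.0/23


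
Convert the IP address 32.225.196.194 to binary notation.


32 = 00100000
225 = 11100001
196 = 11000100
194 = 11000010
Binary: 00100000.11100001.11000100.11000010


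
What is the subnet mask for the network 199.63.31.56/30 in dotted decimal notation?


/30 means 30 network bits, 2 host bits
Binary: 11111111111111111111111111111100
Mask: 255.255.255.252


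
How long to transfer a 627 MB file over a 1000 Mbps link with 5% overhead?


Effective throughput = 1000 * (1 - 5/100) = 950 Mbps
File size in Mb = 627 * 8 = 5016 Mb
Time = 5016 / 950
Time = 5.28 seconds


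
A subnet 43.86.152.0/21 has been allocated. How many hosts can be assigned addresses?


Host bits = 32 - 21 = 11
Total addresses = 2^11 = 2048
Usable = total - 2 (network and broadcast)
Usable hosts: 2046


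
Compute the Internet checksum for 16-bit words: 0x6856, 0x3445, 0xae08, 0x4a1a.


Sum all words (with carry folding):
+ 0x6856 = 0x6856
+ 0x3445 = 0x9c9b
+ 0xae08 = 0x4aa4
+ 0x4a1a = 0x94be
One's complement: ~0x94be
Checksum = 0x6b41


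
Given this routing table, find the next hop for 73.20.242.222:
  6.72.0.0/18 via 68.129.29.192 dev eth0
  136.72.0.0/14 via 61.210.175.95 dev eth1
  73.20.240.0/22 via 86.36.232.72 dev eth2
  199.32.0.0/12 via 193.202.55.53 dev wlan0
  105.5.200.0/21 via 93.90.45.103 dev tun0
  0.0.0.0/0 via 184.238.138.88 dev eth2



Longest prefix match for 73.20.242.222:
  /18 6.72.0.0: no
  /14 136.72.0.0: no
  /22 73.20.240.0: MATCH
  /12 199.32.0.0: no
  /21 105.5.200.0: no
  /0 0.0.0.0: MATCH
Selected: next-hop 86.36.232.72 via eth2 (matched /22)


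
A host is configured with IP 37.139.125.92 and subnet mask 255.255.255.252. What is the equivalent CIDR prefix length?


Binary: 11111111.11111111.11111111.11111100
Count leading 1s
Prefix: /30


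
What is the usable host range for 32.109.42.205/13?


Network: 32.104.0.0
Broadcast: 32.111.255.255
First usable = network + 1
Last usable = broadcast - 1
Range: 32.104.0.1 to 32.111.255.254


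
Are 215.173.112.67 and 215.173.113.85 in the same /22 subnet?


Mask: 255.255.252.0
215.173.112.67 AND mask = 215.173.112.0
215.173.113.85 AND mask = 215.173.112.0
Yes, same subnet (215.173.112.0)


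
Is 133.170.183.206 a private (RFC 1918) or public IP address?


RFC 1918 private ranges:
  10.0.0.0/8 (10.0.0.0 - 10.255.255.255)
  172.16.0.0/12 (172.16.0.0 - 172.31.255.255)
  192.168.0.0/16 (192.168.0.0 - 192.168.255.255)
Public (not in any RFC 1918 range)


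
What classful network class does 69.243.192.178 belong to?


First octet: 69
Binary: 01000101
0xxxxxxx -> Class A (1-126)
Class A, default mask 255.0.0.0 (/8)


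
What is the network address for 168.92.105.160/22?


IP:   10101000.01011100.01101001.10100000
Mask: 11111111.11111111.11111100.00000000
AND operation:
Net:  10101000.01011100.01101000.00000000
Network: 168.92.104.0/22


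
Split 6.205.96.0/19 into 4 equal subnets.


New prefix = 19 + 2 = 21
Each subnet has 2048 addresses
  6.205.96.0/21
  6.205.104.0/21
  6.205.112.0/21
  6.205.120.0/21
Subnets: 6.205.96.0/21, 6.205.104.0/21, 6.205.112.0/21, 6.205.120.0/21


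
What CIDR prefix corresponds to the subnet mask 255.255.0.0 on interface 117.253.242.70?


Binary: 11111111.11111111.00000000.00000000
Count leading 1s
Prefix: /16


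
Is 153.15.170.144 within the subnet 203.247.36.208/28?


Subnet network: 203.247.36.208
Test IP AND mask: 153.15.170.144
No, 153.15.170.144 is not in 203.247.36.208/28


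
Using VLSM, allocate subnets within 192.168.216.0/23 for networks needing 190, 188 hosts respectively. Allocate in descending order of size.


190 hosts -> /24 (254 usable): 192.168.216.0/24
188 hosts -> /24 (254 usable): 192.168.217.0/24
Allocation: 192.168.216.0/24 (190 hosts, 254 usable); 192.168.217.0/24 (188 hosts, 254 usable)


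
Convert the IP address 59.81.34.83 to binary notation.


59 = 00111011
81 = 01010001
34 = 00100010
83 = 01010011
Binary: 00111011.01010001.00100010.01010011


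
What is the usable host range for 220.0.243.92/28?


Network: 220.0.243.80
Broadcast: 220.0.243.95
First usable = network + 1
Last usable = broadcast - 1
Range: 220.0.243.81 to 220.0.243.94


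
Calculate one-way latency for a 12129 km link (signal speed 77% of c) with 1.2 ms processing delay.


Speed = 0.77 * 3e5 km/s = 231000 km/s
Propagation delay = 12129 / 231000 = 0.0525 s = 52.5065 ms
Processing delay = 1.2 ms
Total one-way latency = 53.7065 ms


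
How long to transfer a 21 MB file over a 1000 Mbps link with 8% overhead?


Effective throughput = 1000 * (1 - 8/100) = 920 Mbps
File size in Mb = 21 * 8 = 168 Mb
Time = 168 / 920
Time = 0.1826 seconds


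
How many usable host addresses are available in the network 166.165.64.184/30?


Host bits = 32 - 30 = 2
Total addresses = 2^2 = 4
Usable = total - 2 (network and broadcast)
Usable hosts: 2


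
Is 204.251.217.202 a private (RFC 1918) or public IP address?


RFC 1918 private ranges:
  10.0.0.0/8 (10.0.0.0 - 10.255.255.255)
  172.16.0.0/12 (172.16.0.0 - 172.31.255.255)
  192.168.0.0/16 (192.168.0.0 - 192.168.255.255)
Public (not in any RFC 1918 range)


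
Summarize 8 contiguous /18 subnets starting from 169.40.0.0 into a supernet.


Original prefix: /18
Number of subnets: 8 = 2^3
New prefix = 18 - 3 = 15
Supernet: 169.40.0.0/15


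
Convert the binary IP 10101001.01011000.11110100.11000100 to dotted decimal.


10101001 = 169
01011000 = 88
11110100 = 244
11000100 = 196
IP: 169.88.244.196


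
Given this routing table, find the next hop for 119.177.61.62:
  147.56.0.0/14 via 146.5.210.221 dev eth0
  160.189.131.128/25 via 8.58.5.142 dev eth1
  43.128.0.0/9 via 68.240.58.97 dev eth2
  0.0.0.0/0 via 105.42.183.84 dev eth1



Longest prefix match for 119.177.61.62:
  /14 147.56.0.0: no
  /25 160.189.131.128: no
  /9 43.128.0.0: no
  /0 0.0.0.0: MATCH
Selected: next-hop 105.42.183.84 via eth1 (matched /0)


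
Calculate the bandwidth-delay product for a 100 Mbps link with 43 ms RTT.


BDP = bandwidth * RTT
= 100 Mbps * 43 ms
= 100 * 1e6 * 43 / 1000 bits
= 4300000 bits
= 537500 bytes
= 524.9023 KB
BDP = 4300000 bits (537500 bytes)


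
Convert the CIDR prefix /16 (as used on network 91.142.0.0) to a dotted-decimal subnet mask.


/16 means 16 network bits, 16 host bits
Binary: 11111111111111110000000000000000
Mask: 255.255.0.0


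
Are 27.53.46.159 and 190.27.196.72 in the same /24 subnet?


Mask: 255.255.255.0
27.53.46.159 AND mask = 27.53.46.0
190.27.196.72 AND mask = 190.27.196.0
No, different subnets (27.53.46.0 vs 190.27.196.0)


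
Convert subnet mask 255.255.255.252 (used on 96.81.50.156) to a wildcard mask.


Subnet mask: 255.255.255.252
Wildcard = 255.255.255.255 - subnet mask
255 - 255 = 0
255 - 255 = 0
255 - 255 = 0
255 - 252 = 3
Wildcard: 0.0.0.3


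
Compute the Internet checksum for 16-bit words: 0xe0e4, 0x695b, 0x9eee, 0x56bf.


Sum all words (with carry folding):
+ 0xe0e4 = 0xe0e4
+ 0x695b = 0x4a40
+ 0x9eee = 0xe92e
+ 0x56bf = 0x3fee
One's complement: ~0x3fee
Checksum = 0xc011


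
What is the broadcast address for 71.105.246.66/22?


Network: 71.105.244.0/22
Host bits = 10
Set all host bits to 1:
Broadcast: 71.105.247.255


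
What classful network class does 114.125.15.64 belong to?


First octet: 114
Binary: 01110010
0xxxxxxx -> Class A (1-126)
Class A, default mask 255.0.0.0 (/8)


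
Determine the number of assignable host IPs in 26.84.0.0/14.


Host bits = 32 - 14 = 18
Total addresses = 2^18 = 262144
Usable = total - 2 (network and broadcast)
Usable hosts: 262142


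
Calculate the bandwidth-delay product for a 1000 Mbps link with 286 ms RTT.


BDP = bandwidth * RTT
= 1000 Mbps * 286 ms
= 1000 * 1e6 * 286 / 1000 bits
= 286000000 bits
= 35750000 bytes
= 34912.1094 KB
BDP = 286000000 bits (35750000 bytes)


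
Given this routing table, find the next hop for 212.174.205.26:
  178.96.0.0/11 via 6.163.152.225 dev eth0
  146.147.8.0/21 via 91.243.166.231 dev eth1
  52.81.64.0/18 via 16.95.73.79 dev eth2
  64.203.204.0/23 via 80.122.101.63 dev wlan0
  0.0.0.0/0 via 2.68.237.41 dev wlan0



Longest prefix match for 212.174.205.26:
  /11 178.96.0.0: no
  /21 146.147.8.0: no
  /18 52.81.64.0: no
  /23 64.203.204.0: no
  /0 0.0.0.0: MATCH
Selected: next-hop 2.68.237.41 via wlan0 (matched /0)


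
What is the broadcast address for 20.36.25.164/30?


Network: 20.36.25.164/30
Host bits = 2
Set all host bits to 1:
Broadcast: 20.36.25.167


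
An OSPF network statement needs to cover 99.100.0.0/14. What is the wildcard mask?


Subnet mask: 255.252.0.0
Wildcard = 255.255.255.255 - subnet mask
255 - 255 = 0
255 - 252 = 3
255 - 0 = 255
255 - 0 = 255
Wildcard: 0.3.255.255


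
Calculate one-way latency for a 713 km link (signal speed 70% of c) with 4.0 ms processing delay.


Speed = 0.7 * 3e5 km/s = 210000 km/s
Propagation delay = 713 / 210000 = 0.0034 s = 3.3952 ms
Processing delay = 4.0 ms
Total one-way latency = 7.3952 ms


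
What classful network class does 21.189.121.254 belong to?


First octet: 21
Binary: 00010101
0xxxxxxx -> Class A (1-126)
Class A, default mask 255.0.0.0 (/8)


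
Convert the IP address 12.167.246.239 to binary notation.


12 = 00001100
167 = 10100111
246 = 11110110
239 = 11101111
Binary: 00001100.10100111.11110110.11101111


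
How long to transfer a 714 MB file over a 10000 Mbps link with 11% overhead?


Effective throughput = 10000 * (1 - 11/100) = 8900 Mbps
File size in Mb = 714 * 8 = 5712 Mb
Time = 5712 / 8900
Time = 0.6418 seconds


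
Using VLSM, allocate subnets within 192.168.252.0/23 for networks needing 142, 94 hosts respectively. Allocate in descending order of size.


142 hosts -> /24 (254 usable): 192.168.252.0/24
94 hosts -> /25 (126 usable): 192.168.253.0/25
Allocation: 192.168.252.0/24 (142 hosts, 254 usable); 192.168.253.0/25 (94 hosts, 126 usable)


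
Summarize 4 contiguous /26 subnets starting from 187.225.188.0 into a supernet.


Original prefix: /26
Number of subnets: 4 = 2^2
New prefix = 26 - 2 = 24
Supernet: 187.225.188.0/24


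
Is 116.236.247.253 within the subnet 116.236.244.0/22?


Subnet network: 116.236.244.0
Test IP AND mask: 116.236.244.0
Yes, 116.236.247.253 is in 116.236.244.0/22


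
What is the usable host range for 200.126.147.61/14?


Network: 200.124.0.0
Broadcast: 200.127.255.255
First usable = network + 1
Last usable = broadcast - 1
Range: 200.124.0.1 to 200.127.255.254


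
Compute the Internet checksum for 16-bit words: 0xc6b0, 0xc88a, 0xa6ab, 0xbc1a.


Sum all words (with carry folding):
+ 0xc6b0 = 0xc6b0
+ 0xc88a = 0x8f3b
+ 0xa6ab = 0x35e7
+ 0xbc1a = 0xf201
One's complement: ~0xf201
Checksum = 0x0dfe


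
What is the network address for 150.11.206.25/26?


IP:   10010110.00001011.11001110.00011001
Mask: 11111111.11111111.11111111.11000000
AND operation:
Net:  10010110.00001011.11001110.00000000
Network: 150.11.206.0/26


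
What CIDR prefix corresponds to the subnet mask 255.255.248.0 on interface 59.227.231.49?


Binary: 11111111.11111111.11111000.00000000
Count leading 1s
Prefix: /21


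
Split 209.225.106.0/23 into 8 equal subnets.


New prefix = 23 + 3 = 26
Each subnet has 64 addresses
  209.225.106.0/26
  209.225.106.64/26
  209.225.106.128/26
  209.225.106.192/26
  209.225.107.0/26
  209.225.107.64/26
  209.225.107.128/26
  209.225.107.192/26
Subnets: 209.225.106.0/26, 209.225.106.64/26, 209.225.106.128/26, 209.225.106.192/26, 209.225.107.0/26, 209.225.107.64/26, 209.225.107.128/26, 209.225.107.192/26


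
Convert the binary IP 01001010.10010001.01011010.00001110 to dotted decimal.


01001010 = 74
10010001 = 145
01011010 = 90
00001110 = 14
IP: 74.145.90.14


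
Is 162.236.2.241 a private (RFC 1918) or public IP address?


RFC 1918 private ranges:
  10.0.0.0/8 (10.0.0.0 - 10.255.255.255)
  172.16.0.0/12 (172.16.0.0 - 172.31.255.255)
  192.168.0.0/16 (192.168.0.0 - 192.168.255.255)
Public (not in any RFC 1918 range)


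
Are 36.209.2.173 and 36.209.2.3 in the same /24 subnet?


Mask: 255.255.255.0
36.209.2.173 AND mask = 36.209.2.0
36.209.2.3 AND mask = 36.209.2.0
Yes, same subnet (36.209.2.0)


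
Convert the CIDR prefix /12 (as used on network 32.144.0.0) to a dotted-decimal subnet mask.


/12 means 12 network bits, 20 host bits
Binary: 11111111111100000000000000000000
Mask: 255.240.0.0


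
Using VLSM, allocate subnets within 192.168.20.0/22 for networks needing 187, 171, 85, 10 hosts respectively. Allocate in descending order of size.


187 hosts -> /24 (254 usable): 192.168.20.0/24
171 hosts -> /24 (254 usable): 192.168.21.0/24
85 hosts -> /25 (126 usable): 192.168.22.0/25
10 hosts -> /28 (14 usable): 192.168.22.128/28
Allocation: 192.168.20.0/24 (187 hosts, 254 usable); 192.168.21.0/24 (171 hosts, 254 usable); 192.168.22.0/25 (85 hosts, 126 usable); 192.168.22.128/28 (10 hosts, 14 usable)


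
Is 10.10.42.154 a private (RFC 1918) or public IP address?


RFC 1918 private ranges:
  10.0.0.0/8 (10.0.0.0 - 10.255.255.255)
  172.16.0.0/12 (172.16.0.0 - 172.31.255.255)
  192.168.0.0/16 (192.168.0.0 - 192.168.255.255)
Private (in 10.0.0.0/8)


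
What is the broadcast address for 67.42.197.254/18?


Network: 67.42.192.0/18
Host bits = 14
Set all host bits to 1:
Broadcast: 67.42.255.255


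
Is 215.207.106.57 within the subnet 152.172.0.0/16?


Subnet network: 152.172.0.0
Test IP AND mask: 215.207.0.0
No, 215.207.106.57 is not in 152.172.0.0/16


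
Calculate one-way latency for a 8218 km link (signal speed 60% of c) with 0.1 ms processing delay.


Speed = 0.6 * 3e5 km/s = 180000 km/s
Propagation delay = 8218 / 180000 = 0.0457 s = 45.6556 ms
Processing delay = 0.1 ms
Total one-way latency = 45.7556 ms


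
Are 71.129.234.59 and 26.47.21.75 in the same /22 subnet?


Mask: 255.255.252.0
71.129.234.59 AND mask = 71.129.232.0
26.47.21.75 AND mask = 26.47.20.0
No, different subnets (71.129.232.0 vs 26.47.20.0)


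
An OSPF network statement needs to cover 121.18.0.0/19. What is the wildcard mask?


Subnet mask: 255.255.224.0
Wildcard = 255.255.255.255 - subnet mask
255 - 255 = 0
255 - 255 = 0
255 - 224 = 31
255 - 0 = 255
Wildcard: 0.0.31.255


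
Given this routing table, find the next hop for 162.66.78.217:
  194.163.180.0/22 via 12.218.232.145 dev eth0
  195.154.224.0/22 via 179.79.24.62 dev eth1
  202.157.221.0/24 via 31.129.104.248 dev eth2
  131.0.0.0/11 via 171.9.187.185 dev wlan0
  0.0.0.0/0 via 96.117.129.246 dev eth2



Longest prefix match for 162.66.78.217:
  /22 194.163.180.0: no
  /22 195.154.224.0: no
  /24 202.157.221.0: no
  /11 131.0.0.0: no
  /0 0.0.0.0: MATCH
Selected: next-hop 96.117.129.246 via eth2 (matched /0)


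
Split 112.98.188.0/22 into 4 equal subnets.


New prefix = 22 + 2 = 24
Each subnet has 256 addresses
  112.98.188.0/24
  112.98.189.0/24
  112.98.190.0/24
  112.98.191.0/24
Subnets: 112.98.188.0/24, 112.98.189.0/24, 112.98.190.0/24, 112.98.191.0/24


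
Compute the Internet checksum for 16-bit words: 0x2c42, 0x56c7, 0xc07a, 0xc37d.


Sum all words (with carry folding):
+ 0x2c42 = 0x2c42
+ 0x56c7 = 0x8309
+ 0xc07a = 0x4384
+ 0xc37d = 0x0702
One's complement: ~0x0702
Checksum = 0xf8fd


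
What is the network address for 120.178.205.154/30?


IP:   01111000.10110010.11001101.10011010
Mask: 11111111.11111111.11111111.11111100
AND operation:
Net:  01111000.10110010.11001101.10011000
Network: 120.178.205.152/30


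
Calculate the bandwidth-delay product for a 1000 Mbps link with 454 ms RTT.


BDP = bandwidth * RTT
= 1000 Mbps * 454 ms
= 1000 * 1e6 * 454 / 1000 bits
= 454000000 bits
= 56750000 bytes
= 55419.9219 KB
BDP = 454000000 bits (56750000 bytes)


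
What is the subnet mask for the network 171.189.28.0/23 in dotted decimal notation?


/23 means 23 network bits, 9 host bits
Binary: 11111111111111111111111000000000
Mask: 255.255.254.0


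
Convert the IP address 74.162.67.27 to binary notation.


74 = 01001010
162 = 10100010
67 = 01000011
27 = 00011011
Binary: 01001010.10100010.01000011.00011011


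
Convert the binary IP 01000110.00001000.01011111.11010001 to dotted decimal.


01000110 = 70
00001000 = 8
01011111 = 95
11010001 = 209
IP: 70.8.95.209


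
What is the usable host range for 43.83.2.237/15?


Network: 43.82.0.0
Broadcast: 43.83.255.255
First usable = network + 1
Last usable = broadcast - 1
Range: 43.82.0.1 to 43.83.255.254


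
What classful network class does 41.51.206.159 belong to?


First octet: 41
Binary: 00101001
0xxxxxxx -> Class A (1-126)
Class A, default mask 255.0.0.0 (/8)


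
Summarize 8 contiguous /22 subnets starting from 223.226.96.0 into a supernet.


Original prefix: /22
Number of subnets: 8 = 2^3
New prefix = 22 - 3 = 19
Supernet: 223.226.96.0/19


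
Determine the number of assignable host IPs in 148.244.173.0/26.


Host bits = 32 - 26 = 6
Total addresses = 2^6 = 64
Usable = total - 2 (network and broadcast)
Usable hosts: 62


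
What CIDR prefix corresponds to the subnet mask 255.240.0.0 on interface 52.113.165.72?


Binary: 11111111.11110000.00000000.00000000
Count leading 1s
Prefix: /12


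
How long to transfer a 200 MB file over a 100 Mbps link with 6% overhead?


Effective throughput = 100 * (1 - 6/100) = 94 Mbps
File size in Mb = 200 * 8 = 1600 Mb
Time = 1600 / 94
Time = 17.0213 seconds


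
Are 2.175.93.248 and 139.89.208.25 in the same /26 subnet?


Mask: 255.255.255.192
2.175.93.248 AND mask = 2.175.93.192
139.89.208.25 AND mask = 139.89.208.0
No, different subnets (2.175.93.192 vs 139.89.208.0)


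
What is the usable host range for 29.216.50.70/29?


Network: 29.216.50.64
Broadcast: 29.216.50.71
First usable = network + 1
Last usable = broadcast - 1
Range: 29.216.50.65 to 29.216.50.70


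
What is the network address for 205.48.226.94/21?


IP:   11001101.00110000.11100010.01011110
Mask: 11111111.11111111.11111000.00000000
AND operation:
Net:  11001101.00110000.11100000.00000000
Network: 205.48.224.0/21


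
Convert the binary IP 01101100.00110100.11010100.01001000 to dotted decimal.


01101100 = 108
00110100 = 52
11010100 = 212
01001000 = 72
IP: 108.52.212.72


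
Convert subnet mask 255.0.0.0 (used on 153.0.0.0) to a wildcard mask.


Subnet mask: 255.0.0.0
Wildcard = 255.255.255.255 - subnet mask
255 - 255 = 0
255 - 0 = 255
255 - 0 = 255
255 - 0 = 255
Wildcard: 0.255.255.255


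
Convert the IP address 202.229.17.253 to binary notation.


202 = 11001010
229 = 11100101
17 = 00010001
253 = 11111101
Binary: 11001010.11100101.00010001.11111101


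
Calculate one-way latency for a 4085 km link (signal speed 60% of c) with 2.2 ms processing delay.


Speed = 0.6 * 3e5 km/s = 180000 km/s
Propagation delay = 4085 / 180000 = 0.0227 s = 22.6944 ms
Processing delay = 2.2 ms
Total one-way latency = 24.8944 ms


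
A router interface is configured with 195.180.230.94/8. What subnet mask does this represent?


/8 means 8 network bits, 24 host bits
Binary: 11111111000000000000000000000000
Mask: 255.0.0.0


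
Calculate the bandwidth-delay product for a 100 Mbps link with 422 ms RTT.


BDP = bandwidth * RTT
= 100 Mbps * 422 ms
= 100 * 1e6 * 422 / 1000 bits
= 42200000 bits
= 5275000 bytes
= 5151.3672 KB
BDP = 42200000 bits (5275000 bytes)


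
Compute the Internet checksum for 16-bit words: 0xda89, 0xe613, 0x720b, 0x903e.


Sum all words (with carry folding):
+ 0xda89 = 0xda89
+ 0xe613 = 0xc09d
+ 0x720b = 0x32a9
+ 0x903e = 0xc2e7
One's complement: ~0xc2e7
Checksum = 0x3d18


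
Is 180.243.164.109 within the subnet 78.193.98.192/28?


Subnet network: 78.193.98.192
Test IP AND mask: 180.243.164.96
No, 180.243.164.109 is not in 78.193.98.192/28


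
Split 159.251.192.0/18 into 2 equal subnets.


New prefix = 18 + 1 = 19
Each subnet has 8192 addresses
  159.251.192.0/19
  159.251.224.0/19
Subnets: 159.251.192.0/19, 159.251.224.0/19


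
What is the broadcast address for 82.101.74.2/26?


Network: 82.101.74.0/26
Host bits = 6
Set all host bits to 1:
Broadcast: 82.101.74.63


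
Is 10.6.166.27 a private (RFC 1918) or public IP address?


RFC 1918 private ranges:
  10.0.0.0/8 (10.0.0.0 - 10.255.255.255)
  172.16.0.0/12 (172.16.0.0 - 172.31.255.255)
  192.168.0.0/16 (192.168.0.0 - 192.168.255.255)
Private (in 10.0.0.0/8)


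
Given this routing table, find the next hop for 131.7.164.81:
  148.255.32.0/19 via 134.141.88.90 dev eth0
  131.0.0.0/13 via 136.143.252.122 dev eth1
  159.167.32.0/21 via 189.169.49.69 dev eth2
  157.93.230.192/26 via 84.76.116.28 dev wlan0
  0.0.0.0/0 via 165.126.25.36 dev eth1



Longest prefix match for 131.7.164.81:
  /19 148.255.32.0: no
  /13 131.0.0.0: MATCH
  /21 159.167.32.0: no
  /26 157.93.230.192: no
  /0 0.0.0.0: MATCH
Selected: next-hop 136.143.252.122 via eth1 (matched /13)


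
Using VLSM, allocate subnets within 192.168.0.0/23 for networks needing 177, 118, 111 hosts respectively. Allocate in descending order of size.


177 hosts -> /24 (254 usable): 192.168.0.0/24
118 hosts -> /25 (126 usable): 192.168.1.0/25
111 hosts -> /25 (126 usable): 192.168.1.128/25
Allocation: 192.168.0.0/24 (177 hosts, 254 usable); 192.168.1.0/25 (118 hosts, 126 usable); 192.168.1.128/25 (111 hosts, 126 usable)


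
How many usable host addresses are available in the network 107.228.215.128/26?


Host bits = 32 - 26 = 6
Total addresses = 2^6 = 64
Usable = total - 2 (network and broadcast)
Usable hosts: 62


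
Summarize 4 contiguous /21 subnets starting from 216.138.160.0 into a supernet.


Original prefix: /21
Number of subnets: 4 = 2^2
New prefix = 21 - 2 = 19
Supernet: 216.138.160.0/19


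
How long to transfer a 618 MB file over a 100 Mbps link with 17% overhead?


Effective throughput = 100 * (1 - 17/100) = 83 Mbps
File size in Mb = 618 * 8 = 4944 Mb
Time = 4944 / 83
Time = 59.5663 seconds


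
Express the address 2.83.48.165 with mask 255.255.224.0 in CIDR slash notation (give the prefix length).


Binary: 11111111.11111111.11100000.00000000
Count leading 1s
Prefix: /19


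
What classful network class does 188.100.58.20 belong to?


First octet: 188
Binary: 10111100
10xxxxxx -> Class B (128-191)
Class B, default mask 255.255.0.0 (/16)


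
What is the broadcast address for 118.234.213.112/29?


Network: 118.234.213.112/29
Host bits = 3
Set all host bits to 1:
Broadcast: 118.234.213.119


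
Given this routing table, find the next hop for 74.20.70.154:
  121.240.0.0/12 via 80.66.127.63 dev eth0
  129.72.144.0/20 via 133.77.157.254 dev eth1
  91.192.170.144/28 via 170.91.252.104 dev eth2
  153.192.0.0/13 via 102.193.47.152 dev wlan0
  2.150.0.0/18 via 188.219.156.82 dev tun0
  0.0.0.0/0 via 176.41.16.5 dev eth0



Longest prefix match for 74.20.70.154:
  /12 121.240.0.0: no
  /20 129.72.144.0: no
  /28 91.192.170.144: no
  /13 153.192.0.0: no
  /18 2.150.0.0: no
  /0 0.0.0.0: MATCH
Selected: next-hop 176.41.16.5 via eth0 (matched /0)


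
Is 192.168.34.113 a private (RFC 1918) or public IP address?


RFC 1918 private ranges:
  10.0.0.0/8 (10.0.0.0 - 10.255.255.255)
  172.16.0.0/12 (172.16.0.0 - 172.31.255.255)
  192.168.0.0/16 (192.168.0.0 - 192.168.255.255)
Private (in 192.168.0.0/16)


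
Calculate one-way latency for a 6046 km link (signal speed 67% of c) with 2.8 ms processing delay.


Speed = 0.67 * 3e5 km/s = 201000 km/s
Propagation delay = 6046 / 201000 = 0.0301 s = 30.0796 ms
Processing delay = 2.8 ms
Total one-way latency = 32.8796 ms


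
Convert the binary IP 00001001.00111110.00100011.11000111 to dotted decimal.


00001001 = 9
00111110 = 62
00100011 = 35
11000111 = 199
IP: 9.62.35.199


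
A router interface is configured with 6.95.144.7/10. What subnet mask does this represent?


/10 means 10 network bits, 22 host bits
Binary: 11111111110000000000000000000000
Mask: 255.192.0.0


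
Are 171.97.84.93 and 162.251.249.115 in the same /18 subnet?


Mask: 255.255.192.0
171.97.84.93 AND mask = 171.97.64.0
162.251.249.115 AND mask = 162.251.192.0
No, different subnets (171.97.64.0 vs 162.251.192.0)


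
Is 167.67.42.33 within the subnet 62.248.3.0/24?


Subnet network: 62.248.3.0
Test IP AND mask: 167.67.42.0
No, 167.67.42.33 is not in 62.248.3.0/24


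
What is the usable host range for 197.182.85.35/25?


Network: 197.182.85.0
Broadcast: 197.182.85.127
First usable = network + 1
Last usable = broadcast - 1
Range: 197.182.85.1 to 197.182.85.126


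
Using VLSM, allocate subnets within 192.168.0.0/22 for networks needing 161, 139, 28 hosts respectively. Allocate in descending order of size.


161 hosts -> /24 (254 usable): 192.168.0.0/24
139 hosts -> /24 (254 usable): 192.168.1.0/24
28 hosts -> /27 (30 usable): 192.168.2.0/27
Allocation: 192.168.0.0/24 (161 hosts, 254 usable); 192.168.1.0/24 (139 hosts, 254 usable); 192.168.2.0/27 (28 hosts, 30 usable)


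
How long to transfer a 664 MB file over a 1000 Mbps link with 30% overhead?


Effective throughput = 1000 * (1 - 30/100) = 700 Mbps
File size in Mb = 664 * 8 = 5312 Mb
Time = 5312 / 700
Time = 7.5886 seconds


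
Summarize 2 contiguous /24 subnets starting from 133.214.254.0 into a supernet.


Original prefix: /24
Number of subnets: 2 = 2^1
New prefix = 24 - 1 = 23
Supernet: 133.214.254.0/23


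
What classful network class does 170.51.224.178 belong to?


First octet: 170
Binary: 10101010
10xxxxxx -> Class B (128-191)
Class B, default mask 255.255.0.0 (/16)


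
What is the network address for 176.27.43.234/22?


IP:   10110000.00011011.00101011.11101010
Mask: 11111111.11111111.11111100.00000000
AND operation:
Net:  10110000.00011011.00101000.00000000
Network: 176.27.40.0/22


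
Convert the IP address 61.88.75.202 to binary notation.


61 = 00111101
88 = 01011000
75 = 01001011
202 = 11001010
Binary: 00111101.01011000.01001011.11001010


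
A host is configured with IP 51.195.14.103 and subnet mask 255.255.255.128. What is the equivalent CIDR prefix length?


Binary: 11111111.11111111.11111111.10000000
Count leading 1s
Prefix: /25


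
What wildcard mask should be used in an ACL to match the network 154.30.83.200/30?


Subnet mask: 255.255.255.252
Wildcard = 255.255.255.255 - subnet mask
255 - 255 = 0
255 - 255 = 0
255 - 255 = 0
255 - 252 = 3
Wildcard: 0.0.0.3


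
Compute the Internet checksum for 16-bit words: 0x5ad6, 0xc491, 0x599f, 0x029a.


Sum all words (with carry folding):
+ 0x5ad6 = 0x5ad6
+ 0xc491 = 0x1f68
+ 0x599f = 0x7907
+ 0x029a = 0x7ba1
One's complement: ~0x7ba1
Checksum = 0x845e


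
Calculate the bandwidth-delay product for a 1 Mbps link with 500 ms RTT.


BDP = bandwidth * RTT
= 1 Mbps * 500 ms
= 1 * 1e6 * 500 / 1000 bits
= 500000 bits
= 62500 bytes
= 61.0352 KB
BDP = 500000 bits (62500 bytes)


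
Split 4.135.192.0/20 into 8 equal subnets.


New prefix = 20 + 3 = 23
Each subnet has 512 addresses
  4.135.192.0/23
  4.135.194.0/23
  4.135.196.0/23
  4.135.198.0/23
  4.135.200.0/23
  4.135.202.0/23
  4.135.204.0/23
  4.135.206.0/23
Subnets: 4.135.192.0/23, 4.135.194.0/23, 4.135.196.0/23, 4.135.198.0/23, 4.135.200.0/23, 4.135.202.0/23, 4.135.204.0/23, 4.135.206.0/23


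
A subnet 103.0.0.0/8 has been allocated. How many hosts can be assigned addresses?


Host bits = 32 - 8 = 24
Total addresses = 2^24 = 16777216
Usable = total - 2 (network and broadcast)
Usable hosts: 16777214


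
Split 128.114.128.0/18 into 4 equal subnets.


New prefix = 18 + 2 = 20
Each subnet has 4096 addresses
  128.114.128.0/20
  128.114.144.0/20
  128.114.160.0/20
  128.114.176.0/20
Subnets: 128.114.128.0/20, 128.114.144.0/20, 128.114.160.0/20, 128.114.176.0/20


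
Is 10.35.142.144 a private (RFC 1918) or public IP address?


RFC 1918 private ranges:
  10.0.0.0/8 (10.0.0.0 - 10.255.255.255)
  172.16.0.0/12 (172.16.0.0 - 172.31.255.255)
  192.168.0.0/16 (192.168.0.0 - 192.168.255.255)
Private (in 10.0.0.0/8)


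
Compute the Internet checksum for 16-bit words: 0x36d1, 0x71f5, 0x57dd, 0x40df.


Sum all words (with carry folding):
+ 0x36d1 = 0x36d1
+ 0x71f5 = 0xa8c6
+ 0x57dd = 0x00a4
+ 0x40df = 0x4183
One's complement: ~0x4183
Checksum = 0xbe7c


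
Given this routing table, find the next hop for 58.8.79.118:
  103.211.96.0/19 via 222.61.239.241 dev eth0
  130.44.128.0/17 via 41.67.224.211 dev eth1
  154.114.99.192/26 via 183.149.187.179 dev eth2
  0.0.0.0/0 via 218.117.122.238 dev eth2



Longest prefix match for 58.8.79.118:
  /19 103.211.96.0: no
  /17 130.44.128.0: no
  /26 154.114.99.192: no
  /0 0.0.0.0: MATCH
Selected: next-hop 218.117.122.238 via eth2 (matched /0)
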